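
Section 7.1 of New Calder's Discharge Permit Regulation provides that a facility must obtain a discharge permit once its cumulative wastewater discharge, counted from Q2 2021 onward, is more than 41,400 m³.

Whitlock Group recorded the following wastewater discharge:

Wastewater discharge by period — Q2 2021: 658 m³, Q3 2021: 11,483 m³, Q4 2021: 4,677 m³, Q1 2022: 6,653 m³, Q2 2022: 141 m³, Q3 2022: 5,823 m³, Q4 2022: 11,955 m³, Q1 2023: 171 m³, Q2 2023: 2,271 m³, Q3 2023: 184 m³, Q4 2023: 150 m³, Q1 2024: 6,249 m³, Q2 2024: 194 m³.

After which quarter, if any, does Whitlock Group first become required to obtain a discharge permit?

Q1 2023

Through Q2 2021: 658 m³
Through Q3 2021: 12,141 m³
Through Q4 2021: 16,818 m³
Through Q1 2022: 23,471 m³
Through Q2 2022: 23,612 m³
Through Q3 2022: 29,435 m³
Through Q4 2022: 41,390 m³
Through Q1 2023: 41,561 m³ ← exceeds threshold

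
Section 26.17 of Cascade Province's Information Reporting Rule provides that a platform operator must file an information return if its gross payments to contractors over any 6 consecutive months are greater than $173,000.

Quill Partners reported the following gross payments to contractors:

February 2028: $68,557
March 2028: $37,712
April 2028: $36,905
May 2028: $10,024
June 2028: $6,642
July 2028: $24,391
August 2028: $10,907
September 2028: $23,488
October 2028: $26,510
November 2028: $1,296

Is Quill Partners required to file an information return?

Yes

February 2028–July 2028: $68,557 + $37,712 + $36,905 + $10,024 + $6,642 + $24,391 = $184,231 (over)
March 2028–August 2028: $37,712 + $36,905 + $10,024 + $6,642 + $24,391 + $10,907 = $126,581 (under)
April 2028–September 2028: $36,905 + $10,024 + $6,642 + $24,391 + $10,907 + $23,488 = $112,357 (under)
May 2028–October 2028: $10,024 + $6,642 + $24,391 + $10,907 + $23,488 + $26,510 = $101,962 (under)
June 2028–November 2028: $6,642 + $24,391 + $10,907 + $23,488 + $26,510 + $1,296 = $93,234 (under)
At least one window exceeds $173,000.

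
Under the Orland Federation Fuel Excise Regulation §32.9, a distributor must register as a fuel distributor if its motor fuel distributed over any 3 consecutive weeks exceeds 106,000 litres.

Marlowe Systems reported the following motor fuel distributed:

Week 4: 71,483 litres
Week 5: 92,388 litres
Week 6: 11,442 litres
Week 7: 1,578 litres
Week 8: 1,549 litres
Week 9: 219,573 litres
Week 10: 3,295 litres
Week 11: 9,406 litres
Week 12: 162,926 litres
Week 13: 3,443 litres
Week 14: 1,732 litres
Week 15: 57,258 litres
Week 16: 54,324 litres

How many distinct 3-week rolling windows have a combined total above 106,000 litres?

Week 4–Week 6: 71,483 litres + 92,388 litres + 11,442 litres = 175,313 litres (over)
Week 5–Week 7: 92,388 litres + 11,442 litres + 1,578 litres = 105,408 litres (under)
Week 6–Week 8: 11,442 litres + 1,578 litres + 1,549 litres = 14,569 litres (under)
Week 7–Week 9: 1,578 litres + 1,549 litres + 219,573 litres = 222,700 litres (over)
Week 8–Week 10: 1,549 litres + 219,573 litres + 3,295 litres = 224,417 litres (over)
Week 9–Week 11: 219,573 litres + 3,295 litres + 9,406 litres = 232,274 litres (over)
Week 10–Week 12: 3,295 litres + 9,406 litres + 162,926 litres = 175,627 litres (over)
Week 11–Week 13: 9,406 litres + 162,926 litres + 3,443 litres = 175,775 litres (over)
Week 12–Week 14: 162,926 litres + 3,443 litres + 1,732 litres = 168,101 litres (over)
Week 13–Week 15: 3,443 litres + 1,732 litres + 57,258 litres = 62,433 litres (under)
Week 14–Week 16: 1,732 litres + 57,258 litres + 54,324 litres = 113,314 litres (over)
8 windows exceed the threshold.

8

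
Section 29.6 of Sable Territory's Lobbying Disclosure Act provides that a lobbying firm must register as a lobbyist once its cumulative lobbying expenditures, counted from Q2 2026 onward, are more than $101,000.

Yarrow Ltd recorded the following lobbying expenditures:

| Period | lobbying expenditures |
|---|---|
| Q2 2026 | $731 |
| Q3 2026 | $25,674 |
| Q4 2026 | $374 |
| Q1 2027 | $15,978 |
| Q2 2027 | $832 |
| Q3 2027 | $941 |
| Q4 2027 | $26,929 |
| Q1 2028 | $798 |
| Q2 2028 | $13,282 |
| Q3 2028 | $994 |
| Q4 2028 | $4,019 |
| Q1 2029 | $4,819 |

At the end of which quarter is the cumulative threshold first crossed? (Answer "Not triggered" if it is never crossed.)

Through Q2 2026: $731
Through Q3 2026: $26,405
Through Q4 2026: $26,779
Through Q1 2027: $42,757
Through Q2 2027: $43,589
Through Q3 2027: $44,530
Through Q4 2027: $71,459
Through Q1 2028: $72,257
Through Q2 2028: $85,539
Through Q3 2028: $86,533
Through Q4 2028: $90,552
Through Q1 2029: $95,371
Final cumulative total $95,371 ≤ $101,000; the threshold is never exceeded.

Not triggered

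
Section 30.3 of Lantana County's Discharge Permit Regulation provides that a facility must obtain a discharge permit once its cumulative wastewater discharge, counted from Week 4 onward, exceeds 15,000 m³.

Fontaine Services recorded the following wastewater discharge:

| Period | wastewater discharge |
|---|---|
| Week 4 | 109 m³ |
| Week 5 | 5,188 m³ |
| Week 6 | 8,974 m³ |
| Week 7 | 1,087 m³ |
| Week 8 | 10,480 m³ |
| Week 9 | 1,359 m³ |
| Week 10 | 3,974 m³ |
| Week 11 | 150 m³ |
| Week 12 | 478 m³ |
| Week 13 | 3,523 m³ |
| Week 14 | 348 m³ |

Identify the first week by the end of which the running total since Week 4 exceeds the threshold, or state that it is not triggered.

Week 7

Through Week 4: 109 m³
Through Week 5: 5,297 m³
Through Week 6: 14,271 m³
Through Week 7: 15,358 m³ ← exceeds threshold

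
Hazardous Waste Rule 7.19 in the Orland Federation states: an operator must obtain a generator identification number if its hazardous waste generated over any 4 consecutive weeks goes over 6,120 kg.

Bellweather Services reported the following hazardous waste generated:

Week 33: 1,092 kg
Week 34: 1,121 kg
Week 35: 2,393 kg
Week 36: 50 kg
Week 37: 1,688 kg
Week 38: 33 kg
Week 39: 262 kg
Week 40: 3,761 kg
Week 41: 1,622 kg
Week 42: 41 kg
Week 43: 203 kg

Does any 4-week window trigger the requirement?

Week 33–Week 36: 1,092 kg + 1,121 kg + 2,393 kg + 50 kg = 4,656 kg (under)
Week 34–Week 37: 1,121 kg + 2,393 kg + 50 kg + 1,688 kg = 5,252 kg (under)
Week 35–Week 38: 2,393 kg + 50 kg + 1,688 kg + 33 kg = 4,164 kg (under)
Week 36–Week 39: 50 kg + 1,688 kg + 33 kg + 262 kg = 2,033 kg (under)
Week 37–Week 40: 1,688 kg + 33 kg + 262 kg + 3,761 kg = 5,744 kg (under)
Week 38–Week 41: 33 kg + 262 kg + 3,761 kg + 1,622 kg = 5,678 kg (under)
Week 39–Week 42: 262 kg + 3,761 kg + 1,622 kg + 41 kg = 5,686 kg (under)
Week 40–Week 43: 3,761 kg + 1,622 kg + 41 kg + 203 kg = 5,627 kg (under)
No window exceeds 6,120 kg.

No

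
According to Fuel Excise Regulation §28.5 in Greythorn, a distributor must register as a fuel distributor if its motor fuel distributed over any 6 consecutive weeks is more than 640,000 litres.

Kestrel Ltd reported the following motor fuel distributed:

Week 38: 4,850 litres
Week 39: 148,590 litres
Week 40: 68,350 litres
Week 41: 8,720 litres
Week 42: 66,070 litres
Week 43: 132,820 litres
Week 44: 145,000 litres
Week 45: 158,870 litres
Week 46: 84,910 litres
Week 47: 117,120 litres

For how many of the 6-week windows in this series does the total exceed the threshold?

Week 38–Week 43: 4,850 litres + 148,590 litres + 68,350 litres + 8,720 litres + 66,070 litres + 132,820 litres = 429,400 litres (under)
Week 39–Week 44: 148,590 litres + 68,350 litres + 8,720 litres + 66,070 litres + 132,820 litres + 145,000 litres = 569,550 litres (under)
Week 40–Week 45: 68,350 litres + 8,720 litres + 66,070 litres + 132,820 litres + 145,000 litres + 158,870 litres = 579,830 litres (under)
Week 41–Week 46: 8,720 litres + 66,070 litres + 132,820 litres + 145,000 litres + 158,870 litres + 84,910 litres = 596,390 litres (under)
Week 42–Week 47: 66,070 litres + 132,820 litres + 145,000 litres + 158,870 litres + 84,910 litres + 117,120 litres = 704,790 litres (over)
1 window exceeds the threshold.

1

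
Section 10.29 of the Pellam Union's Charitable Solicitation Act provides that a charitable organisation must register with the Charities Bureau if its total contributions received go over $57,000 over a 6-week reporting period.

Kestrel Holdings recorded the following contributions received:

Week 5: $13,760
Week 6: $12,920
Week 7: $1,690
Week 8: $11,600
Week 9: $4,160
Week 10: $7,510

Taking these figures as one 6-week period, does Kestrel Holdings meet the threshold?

No

Total contributions received: $13,760 + $12,920 + $1,690 + $11,600 + $4,160 + $7,510 = $51,640.
$51,640 ≤ $57,000, so the threshold is not exceeded.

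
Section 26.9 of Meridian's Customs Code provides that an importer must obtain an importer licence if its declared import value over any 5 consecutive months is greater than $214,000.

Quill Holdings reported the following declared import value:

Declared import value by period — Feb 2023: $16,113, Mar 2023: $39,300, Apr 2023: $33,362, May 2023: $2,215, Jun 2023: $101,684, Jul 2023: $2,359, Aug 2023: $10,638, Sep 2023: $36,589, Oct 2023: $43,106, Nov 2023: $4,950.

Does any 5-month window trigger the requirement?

Feb 2023–Jun 2023: $16,113 + $39,300 + $33,362 + $2,215 + $101,684 = $192,674 (under)
Mar 2023–Jul 2023: $39,300 + $33,362 + $2,215 + $101,684 + $2,359 = $178,920 (under)
Apr 2023–Aug 2023: $33,362 + $2,215 + $101,684 + $2,359 + $10,638 = $150,258 (under)
May 2023–Sep 2023: $2,215 + $101,684 + $2,359 + $10,638 + $36,589 = $153,485 (under)
Jun 2023–Oct 2023: $101,684 + $2,359 + $10,638 + $36,589 + $43,106 = $194,376 (under)
Jul 2023–Nov 2023: $2,359 + $10,638 + $36,589 + $43,106 + $4,950 = $97,642 (under)
No window exceeds $214,000.

No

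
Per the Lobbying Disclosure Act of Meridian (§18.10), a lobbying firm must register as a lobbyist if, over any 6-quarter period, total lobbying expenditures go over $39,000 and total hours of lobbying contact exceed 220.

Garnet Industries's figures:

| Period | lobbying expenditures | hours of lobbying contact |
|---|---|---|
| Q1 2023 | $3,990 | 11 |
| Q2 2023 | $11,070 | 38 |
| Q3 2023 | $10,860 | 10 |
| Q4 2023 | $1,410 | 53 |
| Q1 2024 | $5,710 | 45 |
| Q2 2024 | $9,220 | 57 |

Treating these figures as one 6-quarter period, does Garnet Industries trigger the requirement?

No

Total lobbying expenditures: $3,990 + $11,070 + $10,860 + $1,410 + $5,710 + $9,220 = $42,260 (> $39,000).
Total hours of lobbying contact: 11 + 38 + 10 + 53 + 45 + 57 = 214 (≤ 220).
The test is 'and': the rule requires both, and at least one is not exceeded.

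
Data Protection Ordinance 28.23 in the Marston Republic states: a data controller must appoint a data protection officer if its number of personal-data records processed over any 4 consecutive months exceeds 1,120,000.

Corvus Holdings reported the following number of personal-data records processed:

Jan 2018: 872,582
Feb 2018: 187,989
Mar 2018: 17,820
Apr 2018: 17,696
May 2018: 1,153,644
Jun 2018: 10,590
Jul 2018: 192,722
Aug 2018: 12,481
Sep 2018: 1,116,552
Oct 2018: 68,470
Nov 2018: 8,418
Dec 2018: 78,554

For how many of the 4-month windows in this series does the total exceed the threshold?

8

Jan 2018–Apr 2018: 872,582 + 187,989 + 17,820 + 17,696 = 1,096,087 (under)
Feb 2018–May 2018: 187,989 + 17,820 + 17,696 + 1,153,644 = 1,377,149 (over)
Mar 2018–Jun 2018: 17,820 + 17,696 + 1,153,644 + 10,590 = 1,199,750 (over)
Apr 2018–Jul 2018: 17,696 + 1,153,644 + 10,590 + 192,722 = 1,374,652 (over)
May 2018–Aug 2018: 1,153,644 + 10,590 + 192,722 + 12,481 = 1,369,437 (over)
Jun 2018–Sep 2018: 10,590 + 192,722 + 12,481 + 1,116,552 = 1,332,345 (over)
Jul 2018–Oct 2018: 192,722 + 12,481 + 1,116,552 + 68,470 = 1,390,225 (over)
Aug 2018–Nov 2018: 12,481 + 1,116,552 + 68,470 + 8,418 = 1,205,921 (over)
Sep 2018–Dec 2018: 1,116,552 + 68,470 + 8,418 + 78,554 = 1,271,994 (over)
8 windows exceed the threshold.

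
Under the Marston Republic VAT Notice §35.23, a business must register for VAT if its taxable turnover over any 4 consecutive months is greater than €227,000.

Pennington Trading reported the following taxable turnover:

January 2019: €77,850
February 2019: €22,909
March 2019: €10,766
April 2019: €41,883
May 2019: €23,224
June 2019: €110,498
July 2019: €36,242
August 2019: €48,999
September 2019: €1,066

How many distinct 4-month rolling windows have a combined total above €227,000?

0

January 2019–April 2019: €77,850 + €22,909 + €10,766 + €41,883 = €153,408 (under)
February 2019–May 2019: €22,909 + €10,766 + €41,883 + €23,224 = €98,782 (under)
March 2019–June 2019: €10,766 + €41,883 + €23,224 + €110,498 = €186,371 (under)
April 2019–July 2019: €41,883 + €23,224 + €110,498 + €36,242 = €211,847 (under)
May 2019–August 2019: €23,224 + €110,498 + €36,242 + €48,999 = €218,963 (under)
June 2019–September 2019: €110,498 + €36,242 + €48,999 + €1,066 = €196,805 (under)
0 windows exceed the threshold.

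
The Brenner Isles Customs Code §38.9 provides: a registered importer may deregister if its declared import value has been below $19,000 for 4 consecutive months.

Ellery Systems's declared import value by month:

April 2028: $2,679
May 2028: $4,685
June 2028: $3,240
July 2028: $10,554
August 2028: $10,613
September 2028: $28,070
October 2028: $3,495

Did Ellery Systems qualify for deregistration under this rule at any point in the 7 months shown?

Months below $19,000: April 2028, May 2028, June 2028, July 2028, August 2028, October 2028.
Longest run of consecutive months below the threshold: 5.
5 ≥ 4, so Ellery Systems became eligible.

Yes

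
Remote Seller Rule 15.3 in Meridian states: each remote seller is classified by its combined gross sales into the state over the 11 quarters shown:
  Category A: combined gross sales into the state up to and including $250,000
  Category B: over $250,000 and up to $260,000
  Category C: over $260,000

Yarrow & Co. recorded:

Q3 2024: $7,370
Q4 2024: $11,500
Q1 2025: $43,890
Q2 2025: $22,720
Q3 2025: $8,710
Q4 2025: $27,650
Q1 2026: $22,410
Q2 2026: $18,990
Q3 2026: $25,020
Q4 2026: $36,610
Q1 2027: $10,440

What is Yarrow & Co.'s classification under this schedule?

Category A

Combined gross sales into the state: $7,370 + $11,500 + $43,890 + $22,720 + $8,710 + $27,650 + $22,410 + $18,990 + $25,020 + $36,610 + $10,440 = $235,310.
$235,310 ≤ $250,000, so Category A applies.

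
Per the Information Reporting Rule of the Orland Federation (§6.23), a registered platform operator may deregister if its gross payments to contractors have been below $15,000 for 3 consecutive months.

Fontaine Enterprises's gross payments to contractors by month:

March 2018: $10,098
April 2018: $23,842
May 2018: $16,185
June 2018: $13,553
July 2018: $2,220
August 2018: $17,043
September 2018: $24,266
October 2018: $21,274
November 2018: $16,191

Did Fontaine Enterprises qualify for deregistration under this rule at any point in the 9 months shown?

Months below $15,000: March 2018, June 2018, July 2018.
Longest run of consecutive months below the threshold: 2.
2 < 3, so Fontaine Enterprises never became eligible.

No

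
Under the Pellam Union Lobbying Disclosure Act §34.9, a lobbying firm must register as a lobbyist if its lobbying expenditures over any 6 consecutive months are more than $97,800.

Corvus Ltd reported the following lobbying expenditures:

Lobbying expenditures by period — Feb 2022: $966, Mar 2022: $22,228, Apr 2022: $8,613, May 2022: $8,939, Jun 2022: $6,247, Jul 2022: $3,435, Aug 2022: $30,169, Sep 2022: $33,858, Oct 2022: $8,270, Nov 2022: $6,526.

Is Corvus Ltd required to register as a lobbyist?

Feb 2022–Jul 2022: $966 + $22,228 + $8,613 + $8,939 + $6,247 + $3,435 = $50,428 (under)
Mar 2022–Aug 2022: $22,228 + $8,613 + $8,939 + $6,247 + $3,435 + $30,169 = $79,631 (under)
Apr 2022–Sep 2022: $8,613 + $8,939 + $6,247 + $3,435 + $30,169 + $33,858 = $91,261 (under)
May 2022–Oct 2022: $8,939 + $6,247 + $3,435 + $30,169 + $33,858 + $8,270 = $90,918 (under)
Jun 2022–Nov 2022: $6,247 + $3,435 + $30,169 + $33,858 + $8,270 + $6,526 = $88,505 (under)
No window exceeds $97,800.

No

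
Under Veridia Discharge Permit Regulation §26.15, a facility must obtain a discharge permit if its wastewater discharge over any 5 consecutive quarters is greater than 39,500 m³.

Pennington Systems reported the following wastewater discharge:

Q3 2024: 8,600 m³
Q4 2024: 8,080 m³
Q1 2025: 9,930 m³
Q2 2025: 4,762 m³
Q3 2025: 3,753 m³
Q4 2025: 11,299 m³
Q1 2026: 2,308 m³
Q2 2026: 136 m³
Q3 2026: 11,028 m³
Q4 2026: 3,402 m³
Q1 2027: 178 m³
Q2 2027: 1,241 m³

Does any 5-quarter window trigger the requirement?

No

Q3 2024–Q3 2025: 8,600 m³ + 8,080 m³ + 9,930 m³ + 4,762 m³ + 3,753 m³ = 35,125 m³ (under)
Q4 2024–Q4 2025: 8,080 m³ + 9,930 m³ + 4,762 m³ + 3,753 m³ + 11,299 m³ = 37,824 m³ (under)
Q1 2025–Q1 2026: 9,930 m³ + 4,762 m³ + 3,753 m³ + 11,299 m³ + 2,308 m³ = 32,052 m³ (under)
Q2 2025–Q2 2026: 4,762 m³ + 3,753 m³ + 11,299 m³ + 2,308 m³ + 136 m³ = 22,258 m³ (under)
Q3 2025–Q3 2026: 3,753 m³ + 11,299 m³ + 2,308 m³ + 136 m³ + 11,028 m³ = 28,524 m³ (under)
Q4 2025–Q4 2026: 11,299 m³ + 2,308 m³ + 136 m³ + 11,028 m³ + 3,402 m³ = 28,173 m³ (under)
Q1 2026–Q1 2027: 2,308 m³ + 136 m³ + 11,028 m³ + 3,402 m³ + 178 m³ = 17,052 m³ (under)
Q2 2026–Q2 2027: 136 m³ + 11,028 m³ + 3,402 m³ + 178 m³ + 1,241 m³ = 15,985 m³ (under)
No window exceeds 39,500 m³.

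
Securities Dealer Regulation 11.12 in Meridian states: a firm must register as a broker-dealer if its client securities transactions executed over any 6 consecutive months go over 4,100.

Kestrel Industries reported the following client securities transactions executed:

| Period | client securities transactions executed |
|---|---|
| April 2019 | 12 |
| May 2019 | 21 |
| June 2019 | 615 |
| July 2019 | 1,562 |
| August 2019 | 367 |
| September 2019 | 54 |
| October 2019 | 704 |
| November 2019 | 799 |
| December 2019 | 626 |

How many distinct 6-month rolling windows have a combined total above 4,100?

2

April 2019–September 2019: 12 + 21 + 615 + 1,562 + 367 + 54 = 2,631 (under)
May 2019–October 2019: 21 + 615 + 1,562 + 367 + 54 + 704 = 3,323 (under)
June 2019–November 2019: 615 + 1,562 + 367 + 54 + 704 + 799 = 4,101 (over)
July 2019–December 2019: 1,562 + 367 + 54 + 704 + 799 + 626 = 4,112 (over)
2 windows exceed the threshold.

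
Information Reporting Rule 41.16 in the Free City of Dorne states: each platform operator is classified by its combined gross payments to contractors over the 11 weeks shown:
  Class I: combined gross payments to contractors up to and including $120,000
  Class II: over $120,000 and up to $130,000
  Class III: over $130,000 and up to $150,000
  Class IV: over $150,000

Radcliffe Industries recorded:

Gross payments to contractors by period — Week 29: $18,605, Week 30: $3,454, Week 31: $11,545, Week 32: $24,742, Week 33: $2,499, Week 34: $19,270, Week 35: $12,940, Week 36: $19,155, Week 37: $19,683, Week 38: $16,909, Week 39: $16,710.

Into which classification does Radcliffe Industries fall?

Combined gross payments to contractors: $18,605 + $3,454 + $11,545 + $24,742 + $2,499 + $19,270 + $12,940 + $19,155 + $19,683 + $16,909 + $16,710 = $165,512.
$165,512 > $150,000, so Class IV applies.

Class IV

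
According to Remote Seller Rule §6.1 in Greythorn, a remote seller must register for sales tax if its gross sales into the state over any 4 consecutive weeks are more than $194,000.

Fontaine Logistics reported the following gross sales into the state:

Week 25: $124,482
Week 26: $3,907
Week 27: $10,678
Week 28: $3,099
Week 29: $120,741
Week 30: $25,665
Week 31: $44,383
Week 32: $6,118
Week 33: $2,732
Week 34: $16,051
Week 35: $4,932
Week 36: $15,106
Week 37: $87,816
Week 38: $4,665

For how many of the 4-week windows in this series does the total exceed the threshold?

1

Week 25–Week 28: $124,482 + $3,907 + $10,678 + $3,099 = $142,166 (under)
Week 26–Week 29: $3,907 + $10,678 + $3,099 + $120,741 = $138,425 (under)
Week 27–Week 30: $10,678 + $3,099 + $120,741 + $25,665 = $160,183 (under)
Week 28–Week 31: $3,099 + $120,741 + $25,665 + $44,383 = $193,888 (under)
Week 29–Week 32: $120,741 + $25,665 + $44,383 + $6,118 = $196,907 (over)
Week 30–Week 33: $25,665 + $44,383 + $6,118 + $2,732 = $78,898 (under)
Week 31–Week 34: $44,383 + $6,118 + $2,732 + $16,051 = $69,284 (under)
Week 32–Week 35: $6,118 + $2,732 + $16,051 + $4,932 = $29,833 (under)
Week 33–Week 36: $2,732 + $16,051 + $4,932 + $15,106 = $38,821 (under)
Week 34–Week 37: $16,051 + $4,932 + $15,106 + $87,816 = $123,905 (under)
Week 35–Week 38: $4,932 + $15,106 + $87,816 + $4,665 = $112,519 (under)
1 window exceeds the threshold.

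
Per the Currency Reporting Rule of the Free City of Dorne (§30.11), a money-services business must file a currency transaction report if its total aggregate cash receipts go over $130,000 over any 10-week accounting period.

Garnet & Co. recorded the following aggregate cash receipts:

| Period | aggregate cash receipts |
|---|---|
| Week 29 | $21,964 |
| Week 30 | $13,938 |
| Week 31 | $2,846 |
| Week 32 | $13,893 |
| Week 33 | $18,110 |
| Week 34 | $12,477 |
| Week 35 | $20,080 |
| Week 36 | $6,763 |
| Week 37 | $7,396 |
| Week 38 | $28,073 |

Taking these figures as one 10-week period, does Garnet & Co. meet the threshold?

Total aggregate cash receipts: $21,964 + $13,938 + $2,846 + $13,893 + $18,110 + $12,477 + $20,080 + $6,763 + $7,396 + $28,073 = $145,540.
$145,540 > $130,000, so the threshold is exceeded.

Yes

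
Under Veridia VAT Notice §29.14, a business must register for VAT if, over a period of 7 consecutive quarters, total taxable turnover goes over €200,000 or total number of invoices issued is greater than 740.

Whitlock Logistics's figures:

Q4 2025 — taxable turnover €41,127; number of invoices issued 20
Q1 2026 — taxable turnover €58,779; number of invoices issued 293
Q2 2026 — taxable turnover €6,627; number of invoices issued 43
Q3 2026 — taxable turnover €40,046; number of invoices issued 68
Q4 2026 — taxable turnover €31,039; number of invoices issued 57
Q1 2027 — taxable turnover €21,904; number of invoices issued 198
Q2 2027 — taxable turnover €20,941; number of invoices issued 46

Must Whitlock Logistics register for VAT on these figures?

Total taxable turnover: €41,127 + €58,779 + €6,627 + €40,046 + €31,039 + €21,904 + €20,941 = €220,463 (> €200,000).
Total number of invoices issued: 20 + 293 + 43 + 68 + 57 + 198 + 46 = 725 (≤ 740).
The test is 'or': at least one threshold is exceeded.

Yes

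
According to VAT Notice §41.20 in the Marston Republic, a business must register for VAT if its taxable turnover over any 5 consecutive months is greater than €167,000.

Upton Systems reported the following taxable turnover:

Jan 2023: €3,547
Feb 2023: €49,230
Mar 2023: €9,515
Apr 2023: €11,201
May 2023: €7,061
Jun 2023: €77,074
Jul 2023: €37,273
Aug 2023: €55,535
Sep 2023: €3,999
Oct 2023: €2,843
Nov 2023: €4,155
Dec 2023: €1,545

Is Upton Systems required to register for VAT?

Yes

Jan 2023–May 2023: €3,547 + €49,230 + €9,515 + €11,201 + €7,061 = €80,554 (under)
Feb 2023–Jun 2023: €49,230 + €9,515 + €11,201 + €7,061 + €77,074 = €154,081 (under)
Mar 2023–Jul 2023: €9,515 + €11,201 + €7,061 + €77,074 + €37,273 = €142,124 (under)
Apr 2023–Aug 2023: €11,201 + €7,061 + €77,074 + €37,273 + €55,535 = €188,144 (over)
May 2023–Sep 2023: €7,061 + €77,074 + €37,273 + €55,535 + €3,999 = €180,942 (over)
Jun 2023–Oct 2023: €77,074 + €37,273 + €55,535 + €3,999 + €2,843 = €176,724 (over)
Jul 2023–Nov 2023: €37,273 + €55,535 + €3,999 + €2,843 + €4,155 = €103,805 (under)
Aug 2023–Dec 2023: €55,535 + €3,999 + €2,843 + €4,155 + €1,545 = €68,077 (under)
At least one window exceeds €167,000.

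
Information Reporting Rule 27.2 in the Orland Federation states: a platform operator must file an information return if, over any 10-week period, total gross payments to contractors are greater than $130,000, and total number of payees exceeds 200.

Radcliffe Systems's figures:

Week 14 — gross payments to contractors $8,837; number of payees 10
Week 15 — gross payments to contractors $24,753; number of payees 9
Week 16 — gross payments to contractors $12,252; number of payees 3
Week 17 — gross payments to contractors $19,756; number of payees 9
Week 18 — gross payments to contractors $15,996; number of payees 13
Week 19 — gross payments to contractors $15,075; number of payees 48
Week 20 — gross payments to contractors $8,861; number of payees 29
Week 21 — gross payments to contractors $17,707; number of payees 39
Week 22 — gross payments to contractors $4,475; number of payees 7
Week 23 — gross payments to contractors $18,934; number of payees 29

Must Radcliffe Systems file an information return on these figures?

No

Total gross payments to contractors: $8,837 + $24,753 + $12,252 + $19,756 + $15,996 + $15,075 + $8,861 + $17,707 + $4,475 + $18,934 = $146,646 (> $130,000).
Total number of payees: 10 + 9 + 3 + 9 + 13 + 48 + 29 + 39 + 7 + 29 = 196 (≤ 200).
The test is 'and': the rule requires both, and at least one is not exceeded.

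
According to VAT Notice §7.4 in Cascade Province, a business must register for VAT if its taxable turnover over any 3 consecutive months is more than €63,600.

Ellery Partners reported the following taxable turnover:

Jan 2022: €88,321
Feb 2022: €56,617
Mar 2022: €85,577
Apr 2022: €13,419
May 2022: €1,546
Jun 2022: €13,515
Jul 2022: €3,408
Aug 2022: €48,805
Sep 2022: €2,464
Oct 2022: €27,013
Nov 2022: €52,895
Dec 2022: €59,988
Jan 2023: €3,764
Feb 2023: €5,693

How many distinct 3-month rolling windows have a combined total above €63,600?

9

Jan 2022–Mar 2022: €88,321 + €56,617 + €85,577 = €230,515 (over)
Feb 2022–Apr 2022: €56,617 + €85,577 + €13,419 = €155,613 (over)
Mar 2022–May 2022: €85,577 + €13,419 + €1,546 = €100,542 (over)
Apr 2022–Jun 2022: €13,419 + €1,546 + €13,515 = €28,480 (under)
May 2022–Jul 2022: €1,546 + €13,515 + €3,408 = €18,469 (under)
Jun 2022–Aug 2022: €13,515 + €3,408 + €48,805 = €65,728 (over)
Jul 2022–Sep 2022: €3,408 + €48,805 + €2,464 = €54,677 (under)
Aug 2022–Oct 2022: €48,805 + €2,464 + €27,013 = €78,282 (over)
Sep 2022–Nov 2022: €2,464 + €27,013 + €52,895 = €82,372 (over)
Oct 2022–Dec 2022: €27,013 + €52,895 + €59,988 = €139,896 (over)
Nov 2022–Jan 2023: €52,895 + €59,988 + €3,764 = €116,647 (over)
Dec 2022–Feb 2023: €59,988 + €3,764 + €5,693 = €69,445 (over)
9 windows exceed the threshold.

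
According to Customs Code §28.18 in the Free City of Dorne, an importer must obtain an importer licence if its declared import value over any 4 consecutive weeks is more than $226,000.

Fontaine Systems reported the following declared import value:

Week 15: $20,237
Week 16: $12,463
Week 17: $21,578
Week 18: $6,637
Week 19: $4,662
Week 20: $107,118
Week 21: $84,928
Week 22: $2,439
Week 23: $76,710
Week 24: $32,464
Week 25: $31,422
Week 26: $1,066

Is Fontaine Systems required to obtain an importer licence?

Week 15–Week 18: $20,237 + $12,463 + $21,578 + $6,637 = $60,915 (under)
Week 16–Week 19: $12,463 + $21,578 + $6,637 + $4,662 = $45,340 (under)
Week 17–Week 20: $21,578 + $6,637 + $4,662 + $107,118 = $139,995 (under)
Week 18–Week 21: $6,637 + $4,662 + $107,118 + $84,928 = $203,345 (under)
Week 19–Week 22: $4,662 + $107,118 + $84,928 + $2,439 = $199,147 (under)
Week 20–Week 23: $107,118 + $84,928 + $2,439 + $76,710 = $271,195 (over)
Week 21–Week 24: $84,928 + $2,439 + $76,710 + $32,464 = $196,541 (under)
Week 22–Week 25: $2,439 + $76,710 + $32,464 + $31,422 = $143,035 (under)
Week 23–Week 26: $76,710 + $32,464 + $31,422 + $1,066 = $141,662 (under)
At least one window exceeds $226,000.

Yes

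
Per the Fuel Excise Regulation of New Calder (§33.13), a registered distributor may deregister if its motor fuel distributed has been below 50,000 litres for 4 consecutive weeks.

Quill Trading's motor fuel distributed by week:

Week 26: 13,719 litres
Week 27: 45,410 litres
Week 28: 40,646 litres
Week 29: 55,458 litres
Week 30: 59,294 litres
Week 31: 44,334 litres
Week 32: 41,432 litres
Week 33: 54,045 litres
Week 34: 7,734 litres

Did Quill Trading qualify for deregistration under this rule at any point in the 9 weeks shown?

No

Weeks below 50,000 litres: Week 26, Week 27, Week 28, Week 31, Week 32, Week 34.
Longest run of consecutive weeks below the threshold: 3.
3 < 4, so Quill Trading never became eligible.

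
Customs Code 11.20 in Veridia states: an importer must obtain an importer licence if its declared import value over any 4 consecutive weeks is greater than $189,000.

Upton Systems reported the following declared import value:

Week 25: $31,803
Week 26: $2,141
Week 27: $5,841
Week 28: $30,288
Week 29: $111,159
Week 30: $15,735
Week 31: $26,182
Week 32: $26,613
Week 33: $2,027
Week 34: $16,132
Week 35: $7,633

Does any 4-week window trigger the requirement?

No

Week 25–Week 28: $31,803 + $2,141 + $5,841 + $30,288 = $70,073 (under)
Week 26–Week 29: $2,141 + $5,841 + $30,288 + $111,159 = $149,429 (under)
Week 27–Week 30: $5,841 + $30,288 + $111,159 + $15,735 = $163,023 (under)
Week 28–Week 31: $30,288 + $111,159 + $15,735 + $26,182 = $183,364 (under)
Week 29–Week 32: $111,159 + $15,735 + $26,182 + $26,613 = $179,689 (under)
Week 30–Week 33: $15,735 + $26,182 + $26,613 + $2,027 = $70,557 (under)
Week 31–Week 34: $26,182 + $26,613 + $2,027 + $16,132 = $70,954 (under)
Week 32–Week 35: $26,613 + $2,027 + $16,132 + $7,633 = $52,405 (under)
No window exceeds $189,000.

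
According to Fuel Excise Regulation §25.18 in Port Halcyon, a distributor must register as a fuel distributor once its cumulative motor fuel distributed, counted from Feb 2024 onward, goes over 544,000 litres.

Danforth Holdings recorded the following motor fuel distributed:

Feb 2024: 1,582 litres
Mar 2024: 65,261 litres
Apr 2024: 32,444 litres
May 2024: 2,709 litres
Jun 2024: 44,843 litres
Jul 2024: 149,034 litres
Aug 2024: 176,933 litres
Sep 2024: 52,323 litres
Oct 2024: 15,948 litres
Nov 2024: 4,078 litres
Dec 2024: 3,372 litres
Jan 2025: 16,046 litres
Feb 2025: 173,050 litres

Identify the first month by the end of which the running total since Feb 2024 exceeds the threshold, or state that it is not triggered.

Nov 2024

Through Feb 2024: 1,582 litres
Through Mar 2024: 66,843 litres
Through Apr 2024: 99,287 litres
Through May 2024: 101,996 litres
Through Jun 2024: 146,839 litres
Through Jul 2024: 295,873 litres
Through Aug 2024: 472,806 litres
Through Sep 2024: 525,129 litres
Through Oct 2024: 541,077 litres
Through Nov 2024: 545,155 litres ← exceeds threshold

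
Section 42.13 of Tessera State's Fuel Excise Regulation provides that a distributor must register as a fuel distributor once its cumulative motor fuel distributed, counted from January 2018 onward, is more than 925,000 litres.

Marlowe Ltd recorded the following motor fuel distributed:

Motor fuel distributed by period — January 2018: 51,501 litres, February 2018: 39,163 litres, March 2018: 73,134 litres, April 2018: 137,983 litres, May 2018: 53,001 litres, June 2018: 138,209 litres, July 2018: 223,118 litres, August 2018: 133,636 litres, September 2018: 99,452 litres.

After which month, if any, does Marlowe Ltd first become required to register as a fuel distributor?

Through January 2018: 51,501 litres
Through February 2018: 90,664 litres
Through March 2018: 163,798 litres
Through April 2018: 301,781 litres
Through May 2018: 354,782 litres
Through June 2018: 492,991 litres
Through July 2018: 716,109 litres
Through August 2018: 849,745 litres
Through September 2018: 949,197 litres ← exceeds threshold

September 2018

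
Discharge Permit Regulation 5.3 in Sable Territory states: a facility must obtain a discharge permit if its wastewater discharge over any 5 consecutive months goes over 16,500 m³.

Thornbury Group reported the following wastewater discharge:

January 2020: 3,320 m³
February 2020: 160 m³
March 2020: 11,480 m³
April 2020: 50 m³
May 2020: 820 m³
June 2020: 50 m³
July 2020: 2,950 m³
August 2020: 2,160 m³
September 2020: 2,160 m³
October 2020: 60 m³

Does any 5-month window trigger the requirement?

No

January 2020–May 2020: 3,320 m³ + 160 m³ + 11,480 m³ + 50 m³ + 820 m³ = 15,830 m³ (under)
February 2020–June 2020: 160 m³ + 11,480 m³ + 50 m³ + 820 m³ + 50 m³ = 12,560 m³ (under)
March 2020–July 2020: 11,480 m³ + 50 m³ + 820 m³ + 50 m³ + 2,950 m³ = 15,350 m³ (under)
April 2020–August 2020: 50 m³ + 820 m³ + 50 m³ + 2,950 m³ + 2,160 m³ = 6,030 m³ (under)
May 2020–September 2020: 820 m³ + 50 m³ + 2,950 m³ + 2,160 m³ + 2,160 m³ = 8,140 m³ (under)
June 2020–October 2020: 50 m³ + 2,950 m³ + 2,160 m³ + 2,160 m³ + 60 m³ = 7,380 m³ (under)
No window exceeds 16,500 m³.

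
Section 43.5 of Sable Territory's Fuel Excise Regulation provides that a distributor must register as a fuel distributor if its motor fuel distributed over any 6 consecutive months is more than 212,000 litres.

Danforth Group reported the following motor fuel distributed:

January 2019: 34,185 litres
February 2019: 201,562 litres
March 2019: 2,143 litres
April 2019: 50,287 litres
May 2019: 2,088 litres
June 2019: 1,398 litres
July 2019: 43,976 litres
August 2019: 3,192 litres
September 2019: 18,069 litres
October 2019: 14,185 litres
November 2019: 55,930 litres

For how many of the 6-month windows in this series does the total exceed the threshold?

2

January 2019–June 2019: 34,185 litres + 201,562 litres + 2,143 litres + 50,287 litres + 2,088 litres + 1,398 litres = 291,663 litres (over)
February 2019–July 2019: 201,562 litres + 2,143 litres + 50,287 litres + 2,088 litres + 1,398 litres + 43,976 litres = 301,454 litres (over)
March 2019–August 2019: 2,143 litres + 50,287 litres + 2,088 litres + 1,398 litres + 43,976 litres + 3,192 litres = 103,084 litres (under)
April 2019–September 2019: 50,287 litres + 2,088 litres + 1,398 litres + 43,976 litres + 3,192 litres + 18,069 litres = 119,010 litres (under)
May 2019–October 2019: 2,088 litres + 1,398 litres + 43,976 litres + 3,192 litres + 18,069 litres + 14,185 litres = 82,908 litres (under)
June 2019–November 2019: 1,398 litres + 43,976 litres + 3,192 litres + 18,069 litres + 14,185 litres + 55,930 litres = 136,750 litres (under)
2 windows exceed the threshold.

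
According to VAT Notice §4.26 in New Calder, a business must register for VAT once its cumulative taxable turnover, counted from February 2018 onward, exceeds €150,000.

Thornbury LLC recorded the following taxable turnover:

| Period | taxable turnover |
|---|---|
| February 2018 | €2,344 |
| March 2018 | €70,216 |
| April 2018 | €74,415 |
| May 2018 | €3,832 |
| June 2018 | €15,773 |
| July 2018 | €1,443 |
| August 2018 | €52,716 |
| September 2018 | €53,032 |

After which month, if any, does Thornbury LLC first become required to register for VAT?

May 2018

Through February 2018: €2,344
Through March 2018: €72,560
Through April 2018: €146,975
Through May 2018: €150,807 ← exceeds threshold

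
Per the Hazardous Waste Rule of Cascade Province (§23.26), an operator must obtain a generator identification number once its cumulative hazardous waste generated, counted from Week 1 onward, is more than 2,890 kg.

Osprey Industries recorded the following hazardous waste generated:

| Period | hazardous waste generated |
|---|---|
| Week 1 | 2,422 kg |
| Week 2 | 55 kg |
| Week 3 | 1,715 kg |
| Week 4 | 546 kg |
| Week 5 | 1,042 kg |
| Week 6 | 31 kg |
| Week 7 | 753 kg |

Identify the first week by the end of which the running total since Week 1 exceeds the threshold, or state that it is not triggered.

Week 3

Through Week 1: 2,422 kg
Through Week 2: 2,477 kg
Through Week 3: 4,192 kg ← exceeds threshold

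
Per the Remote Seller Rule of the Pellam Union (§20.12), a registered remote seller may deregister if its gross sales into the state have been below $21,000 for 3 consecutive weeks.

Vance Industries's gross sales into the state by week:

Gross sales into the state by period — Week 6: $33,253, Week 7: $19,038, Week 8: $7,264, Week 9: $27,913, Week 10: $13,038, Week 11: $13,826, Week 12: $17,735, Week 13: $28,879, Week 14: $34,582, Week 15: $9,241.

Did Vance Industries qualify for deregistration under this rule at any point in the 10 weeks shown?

Yes

Weeks below $21,000: Week 7, Week 8, Week 10, Week 11, Week 12, Week 15.
Longest run of consecutive weeks below the threshold: 3.
3 ≥ 3, so Vance Industries became eligible.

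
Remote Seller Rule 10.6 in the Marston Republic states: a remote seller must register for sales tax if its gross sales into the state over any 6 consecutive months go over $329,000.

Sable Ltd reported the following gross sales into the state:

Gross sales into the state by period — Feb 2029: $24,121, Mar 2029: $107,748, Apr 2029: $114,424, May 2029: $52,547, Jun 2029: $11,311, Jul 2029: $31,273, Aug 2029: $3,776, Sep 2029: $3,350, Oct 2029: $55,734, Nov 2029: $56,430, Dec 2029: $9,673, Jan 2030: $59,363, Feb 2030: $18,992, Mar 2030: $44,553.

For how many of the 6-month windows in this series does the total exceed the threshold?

1

Feb 2029–Jul 2029: $24,121 + $107,748 + $114,424 + $52,547 + $11,311 + $31,273 = $341,424 (over)
Mar 2029–Aug 2029: $107,748 + $114,424 + $52,547 + $11,311 + $31,273 + $3,776 = $321,079 (under)
Apr 2029–Sep 2029: $114,424 + $52,547 + $11,311 + $31,273 + $3,776 + $3,350 = $216,681 (under)
May 2029–Oct 2029: $52,547 + $11,311 + $31,273 + $3,776 + $3,350 + $55,734 = $157,991 (under)
Jun 2029–Nov 2029: $11,311 + $31,273 + $3,776 + $3,350 + $55,734 + $56,430 = $161,874 (under)
Jul 2029–Dec 2029: $31,273 + $3,776 + $3,350 + $55,734 + $56,430 + $9,673 = $160,236 (under)
Aug 2029–Jan 2030: $3,776 + $3,350 + $55,734 + $56,430 + $9,673 + $59,363 = $188,326 (under)
Sep 2029–Feb 2030: $3,350 + $55,734 + $56,430 + $9,673 + $59,363 + $18,992 = $203,542 (under)
Oct 2029–Mar 2030: $55,734 + $56,430 + $9,673 + $59,363 + $18,992 + $44,553 = $244,745 (under)
1 window exceeds the threshold.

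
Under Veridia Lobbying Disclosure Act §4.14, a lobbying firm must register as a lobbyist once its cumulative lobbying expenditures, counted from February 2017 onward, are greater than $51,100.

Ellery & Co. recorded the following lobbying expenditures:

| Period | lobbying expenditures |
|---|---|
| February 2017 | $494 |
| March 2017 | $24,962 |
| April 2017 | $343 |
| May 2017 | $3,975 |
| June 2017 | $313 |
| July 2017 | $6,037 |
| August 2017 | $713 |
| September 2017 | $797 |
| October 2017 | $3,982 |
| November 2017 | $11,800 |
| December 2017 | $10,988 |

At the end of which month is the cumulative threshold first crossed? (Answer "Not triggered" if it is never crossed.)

November 2017

Through February 2017: $494
Through March 2017: $25,456
Through April 2017: $25,799
Through May 2017: $29,774
Through June 2017: $30,087
Through July 2017: $36,124
Through August 2017: $36,837
Through September 2017: $37,634
Through October 2017: $41,616
Through November 2017: $53,416 ← exceeds threshold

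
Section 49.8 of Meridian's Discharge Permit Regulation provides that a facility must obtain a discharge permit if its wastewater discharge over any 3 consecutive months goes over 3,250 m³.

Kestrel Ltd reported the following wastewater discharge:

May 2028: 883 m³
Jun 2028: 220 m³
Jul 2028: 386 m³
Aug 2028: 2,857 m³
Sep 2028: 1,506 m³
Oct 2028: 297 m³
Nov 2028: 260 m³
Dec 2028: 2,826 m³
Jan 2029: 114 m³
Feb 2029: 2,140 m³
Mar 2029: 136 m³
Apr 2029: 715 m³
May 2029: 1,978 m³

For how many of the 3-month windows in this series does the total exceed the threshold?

5

May 2028–Jul 2028: 883 m³ + 220 m³ + 386 m³ = 1,489 m³ (under)
Jun 2028–Aug 2028: 220 m³ + 386 m³ + 2,857 m³ = 3,463 m³ (over)
Jul 2028–Sep 2028: 386 m³ + 2,857 m³ + 1,506 m³ = 4,749 m³ (over)
Aug 2028–Oct 2028: 2,857 m³ + 1,506 m³ + 297 m³ = 4,660 m³ (over)
Sep 2028–Nov 2028: 1,506 m³ + 297 m³ + 260 m³ = 2,063 m³ (under)
Oct 2028–Dec 2028: 297 m³ + 260 m³ + 2,826 m³ = 3,383 m³ (over)
Nov 2028–Jan 2029: 260 m³ + 2,826 m³ + 114 m³ = 3,200 m³ (under)
Dec 2028–Feb 2029: 2,826 m³ + 114 m³ + 2,140 m³ = 5,080 m³ (over)
Jan 2029–Mar 2029: 114 m³ + 2,140 m³ + 136 m³ = 2,390 m³ (under)
Feb 2029–Apr 2029: 2,140 m³ + 136 m³ + 715 m³ = 2,991 m³ (under)
Mar 2029–May 2029: 136 m³ + 715 m³ + 1,978 m³ = 2,829 m³ (under)
5 windows exceed the threshold.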